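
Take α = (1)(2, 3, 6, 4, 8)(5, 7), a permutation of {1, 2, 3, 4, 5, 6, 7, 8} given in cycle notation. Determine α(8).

In the cycle (2, 3, 6, 4, 8), 8 is followed by 2, so α(8) = 2.

2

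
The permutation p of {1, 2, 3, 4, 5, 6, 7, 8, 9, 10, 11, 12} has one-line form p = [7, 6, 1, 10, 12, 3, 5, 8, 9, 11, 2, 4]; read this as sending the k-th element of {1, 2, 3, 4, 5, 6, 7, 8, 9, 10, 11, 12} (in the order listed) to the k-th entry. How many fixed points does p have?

2

The fixed points (elements with p(x) = x) are {8, 9}, so there are 2.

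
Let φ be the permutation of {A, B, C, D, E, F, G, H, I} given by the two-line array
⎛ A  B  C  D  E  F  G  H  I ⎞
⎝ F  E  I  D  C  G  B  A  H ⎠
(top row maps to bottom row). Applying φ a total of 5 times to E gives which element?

Tracing E → C → … returns to E after 8 steps, so E lies in an 8-cycle (A, F, G, B, E, C, I, H).
Advancing 5 steps from E: E → C → I → H → A → F.

F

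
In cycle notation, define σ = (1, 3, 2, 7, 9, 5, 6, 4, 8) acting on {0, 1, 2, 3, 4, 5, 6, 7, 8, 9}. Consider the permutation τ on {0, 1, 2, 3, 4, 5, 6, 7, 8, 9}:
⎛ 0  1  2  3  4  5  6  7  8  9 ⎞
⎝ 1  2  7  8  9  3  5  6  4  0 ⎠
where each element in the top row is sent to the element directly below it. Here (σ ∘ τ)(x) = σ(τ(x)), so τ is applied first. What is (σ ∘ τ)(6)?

6

First apply τ: τ(6) = 5, then σ(5) = 6. Thus (σ ∘ τ)(6) = 6.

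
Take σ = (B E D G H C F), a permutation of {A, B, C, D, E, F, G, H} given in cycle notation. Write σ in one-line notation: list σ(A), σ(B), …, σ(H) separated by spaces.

A E F G D B H C

Each element maps to the next entry in its cycle (wrapping to the front): A→A, B→E, C→F, D→G, E→D, F→B, G→H, H→C.
Listing these in domain order gives A E F G D B H C.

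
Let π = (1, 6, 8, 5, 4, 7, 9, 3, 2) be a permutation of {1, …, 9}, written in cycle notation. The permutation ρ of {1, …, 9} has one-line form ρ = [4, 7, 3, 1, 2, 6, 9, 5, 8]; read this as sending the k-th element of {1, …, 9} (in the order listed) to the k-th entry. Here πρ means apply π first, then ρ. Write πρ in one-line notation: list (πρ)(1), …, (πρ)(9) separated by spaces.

(πρ)(x) = ρ(π(x)). Computing each image: ρ(π(1)) = ρ(6) = 6, ρ(π(2)) = ρ(1) = 4, ρ(π(3)) = ρ(2) = 7, ρ(π(4)) = ρ(7) = 9, ρ(π(5)) = ρ(4) = 1, ρ(π(6)) = ρ(8) = 5, ρ(π(7)) = ρ(9) = 8, ρ(π(8)) = ρ(5) = 2, ρ(π(9)) = ρ(3) = 3.
Hence πρ = [6 4 7 9 1 5 8 2 3].

6 4 7 9 1 5 8 2 3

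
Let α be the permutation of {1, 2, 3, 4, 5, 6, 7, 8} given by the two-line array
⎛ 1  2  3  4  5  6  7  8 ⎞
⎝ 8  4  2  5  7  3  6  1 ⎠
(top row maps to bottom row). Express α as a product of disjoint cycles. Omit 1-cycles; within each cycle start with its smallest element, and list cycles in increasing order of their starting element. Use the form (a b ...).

(1 8)(2 4 5 7 6 3)

Start at 1 and follow images: 1 → 8 → 1, giving the cycle (1 8).
Repeating from the next unused element and collecting all non-trivial cycles gives (1 8)(2 4 5 7 6 3).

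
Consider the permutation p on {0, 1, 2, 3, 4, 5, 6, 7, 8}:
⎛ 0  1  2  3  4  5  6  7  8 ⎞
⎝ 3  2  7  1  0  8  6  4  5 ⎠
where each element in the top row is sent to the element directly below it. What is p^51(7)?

3

Tracing 7 → 4 → … returns to 7 after 6 steps, so 7 lies in a 6-cycle (0, 3, 1, 2, 7, 4).
Powers repeat with period 6 on this cycle, and 51 mod 6 = 3, so p^51(7) = p^3(7).
Stepping 3 places around the cycle: 7 → 4 → 0 → 3.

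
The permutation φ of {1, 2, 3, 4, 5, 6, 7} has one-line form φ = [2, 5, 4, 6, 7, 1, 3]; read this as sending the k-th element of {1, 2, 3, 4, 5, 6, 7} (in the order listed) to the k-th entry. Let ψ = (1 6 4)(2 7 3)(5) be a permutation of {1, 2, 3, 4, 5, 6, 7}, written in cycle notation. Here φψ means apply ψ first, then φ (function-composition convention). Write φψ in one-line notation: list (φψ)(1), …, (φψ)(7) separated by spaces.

(φψ)(x) = φ(ψ(x)). Computing each image: φ(ψ(1)) = φ(6) = 1, φ(ψ(2)) = φ(7) = 3, φ(ψ(3)) = φ(2) = 5, φ(ψ(4)) = φ(1) = 2, φ(ψ(5)) = φ(5) = 7, φ(ψ(6)) = φ(4) = 6, φ(ψ(7)) = φ(3) = 4.
Hence φψ = [1 3 5 2 7 6 4].

1 3 5 2 7 6 4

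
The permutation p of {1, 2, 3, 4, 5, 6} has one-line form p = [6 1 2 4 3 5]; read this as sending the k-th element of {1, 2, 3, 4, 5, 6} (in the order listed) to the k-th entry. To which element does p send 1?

1 is element number 1 of the domain, and entry number 1 of the one-line form is 6, so p(1) = 6.

6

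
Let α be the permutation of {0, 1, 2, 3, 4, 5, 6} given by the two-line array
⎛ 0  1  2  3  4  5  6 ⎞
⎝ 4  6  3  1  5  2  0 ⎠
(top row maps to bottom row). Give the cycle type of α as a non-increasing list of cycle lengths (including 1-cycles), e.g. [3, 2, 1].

[7]

The disjoint cycles are (0 4 5 2 3 1 6), with lengths 7 in non-increasing order.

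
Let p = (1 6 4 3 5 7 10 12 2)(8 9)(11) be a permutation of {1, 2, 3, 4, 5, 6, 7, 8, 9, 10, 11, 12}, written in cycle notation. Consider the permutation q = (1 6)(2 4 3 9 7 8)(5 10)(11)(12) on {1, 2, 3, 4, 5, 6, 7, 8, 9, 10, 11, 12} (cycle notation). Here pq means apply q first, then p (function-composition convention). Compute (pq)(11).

First apply q: q(11) = 11, then p(11) = 11. Thus (pq)(11) = 11.

11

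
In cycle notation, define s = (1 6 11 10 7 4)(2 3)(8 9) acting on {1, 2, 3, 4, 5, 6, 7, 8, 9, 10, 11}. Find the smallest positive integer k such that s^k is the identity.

6

The disjoint cycles have lengths 6, 2, 2, 1.
Since disjoint cycles commute, ord(s) = lcm(6, 2, 2) = 6.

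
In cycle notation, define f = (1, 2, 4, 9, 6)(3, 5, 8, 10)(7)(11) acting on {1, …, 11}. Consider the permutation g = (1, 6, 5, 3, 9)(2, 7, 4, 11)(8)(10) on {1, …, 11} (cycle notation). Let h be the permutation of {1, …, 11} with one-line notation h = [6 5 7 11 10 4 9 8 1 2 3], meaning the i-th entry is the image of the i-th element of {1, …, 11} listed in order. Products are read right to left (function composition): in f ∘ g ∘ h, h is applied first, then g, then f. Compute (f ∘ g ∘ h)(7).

2

(f ∘ g ∘ h)(7) = f(g(h(7))). h(7) = 9, then g(9) = 1, then f(1) = 2, so the result is 2.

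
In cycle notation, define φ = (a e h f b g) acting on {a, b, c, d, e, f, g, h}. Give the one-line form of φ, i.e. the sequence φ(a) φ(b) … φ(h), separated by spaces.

Each element maps to the next entry in its cycle (wrapping to the front): a→e, b→g, c→c, d→d, e→h, f→b, g→a, h→f.
So the one-line form is e g c d h b a f.

e g c d h b a f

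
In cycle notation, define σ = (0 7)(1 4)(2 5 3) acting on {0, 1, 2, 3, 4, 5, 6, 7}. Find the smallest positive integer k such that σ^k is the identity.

6

The disjoint cycles have lengths 3, 2, 2, 1.
The order of σ is the least common multiple of its cycle lengths: lcm(3, 2, 2) = 6.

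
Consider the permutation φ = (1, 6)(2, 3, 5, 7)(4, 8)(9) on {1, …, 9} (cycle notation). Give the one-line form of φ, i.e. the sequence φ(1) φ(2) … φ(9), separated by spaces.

6 3 5 8 7 1 2 4 9

Each element maps to the next entry in its cycle (wrapping to the front): 1→6, 2→3, 3→5, 4→8, 5→7, 6→1, 7→2, 8→4, 9→9.
So the one-line form is 6 3 5 8 7 1 2 4 9.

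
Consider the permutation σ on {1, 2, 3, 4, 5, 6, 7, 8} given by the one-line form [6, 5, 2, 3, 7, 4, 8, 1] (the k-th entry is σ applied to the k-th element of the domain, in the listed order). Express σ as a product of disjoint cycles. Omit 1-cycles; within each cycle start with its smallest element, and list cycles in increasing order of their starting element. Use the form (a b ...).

(1 6 4 3 2 5 7 8)

From 1: 1 → 6 → 4 → 3 → 2 → 5 → 7 → 8 → 1, closing the cycle (1 6 4 3 2 5 7 8).
Continuing from each remaining unvisited element yields (1 6 4 3 2 5 7 8).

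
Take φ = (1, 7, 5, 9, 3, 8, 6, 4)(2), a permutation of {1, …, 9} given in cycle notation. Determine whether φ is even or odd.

odd

The cycle lengths are 8, 1.
A cycle of length ℓ contributes ℓ−1 transpositions, so φ is a product of 7 transpositions — odd.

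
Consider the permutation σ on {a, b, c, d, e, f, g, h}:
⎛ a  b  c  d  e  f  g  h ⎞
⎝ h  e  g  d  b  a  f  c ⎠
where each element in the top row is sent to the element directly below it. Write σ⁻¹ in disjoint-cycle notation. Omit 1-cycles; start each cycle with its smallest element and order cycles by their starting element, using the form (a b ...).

(a f g c h)(b e)

First write σ in disjoint cycles: (a h c g f)(b e).
The inverse reverses every cycle; in canonical form, σ⁻¹ = (a f g c h)(b e).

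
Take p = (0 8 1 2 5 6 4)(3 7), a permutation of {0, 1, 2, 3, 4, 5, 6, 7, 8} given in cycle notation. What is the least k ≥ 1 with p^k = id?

14

The cycle type of p is (7, 2).
The order is lcm(7, 2) = 14.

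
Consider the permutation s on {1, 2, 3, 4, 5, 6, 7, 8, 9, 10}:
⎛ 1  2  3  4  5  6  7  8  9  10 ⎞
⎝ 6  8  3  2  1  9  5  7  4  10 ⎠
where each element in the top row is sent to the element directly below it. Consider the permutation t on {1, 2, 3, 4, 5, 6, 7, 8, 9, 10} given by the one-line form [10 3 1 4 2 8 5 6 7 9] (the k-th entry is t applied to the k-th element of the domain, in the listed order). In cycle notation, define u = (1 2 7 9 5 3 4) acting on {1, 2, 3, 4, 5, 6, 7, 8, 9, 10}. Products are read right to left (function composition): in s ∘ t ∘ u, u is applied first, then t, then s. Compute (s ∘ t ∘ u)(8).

9

Chase 8: u(8) = 8; t(8) = 6; s(6) = 9. Hence (s ∘ t ∘ u)(8) = 9.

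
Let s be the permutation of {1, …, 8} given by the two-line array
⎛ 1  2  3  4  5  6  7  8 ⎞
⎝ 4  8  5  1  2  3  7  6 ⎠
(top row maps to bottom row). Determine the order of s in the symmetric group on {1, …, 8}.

Decomposing into disjoint cycles gives cycle lengths 5, 2, 1.
The order of s is the least common multiple of its cycle lengths: lcm(5, 2) = 10.

10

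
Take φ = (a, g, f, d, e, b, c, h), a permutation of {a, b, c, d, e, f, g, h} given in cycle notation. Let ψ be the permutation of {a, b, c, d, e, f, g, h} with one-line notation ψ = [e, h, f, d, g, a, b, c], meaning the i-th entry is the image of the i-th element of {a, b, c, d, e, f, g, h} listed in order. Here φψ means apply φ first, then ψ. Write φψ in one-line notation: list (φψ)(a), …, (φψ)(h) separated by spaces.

b f c g h d a e

(φψ)(x) = ψ(φ(x)). Computing each image: ψ(φ(a)) = ψ(g) = b, ψ(φ(b)) = ψ(c) = f, ψ(φ(c)) = ψ(h) = c, ψ(φ(d)) = ψ(e) = g, ψ(φ(e)) = ψ(b) = h, ψ(φ(f)) = ψ(d) = d, ψ(φ(g)) = ψ(f) = a, ψ(φ(h)) = ψ(a) = e.
Hence φψ = [b f c g h d a e].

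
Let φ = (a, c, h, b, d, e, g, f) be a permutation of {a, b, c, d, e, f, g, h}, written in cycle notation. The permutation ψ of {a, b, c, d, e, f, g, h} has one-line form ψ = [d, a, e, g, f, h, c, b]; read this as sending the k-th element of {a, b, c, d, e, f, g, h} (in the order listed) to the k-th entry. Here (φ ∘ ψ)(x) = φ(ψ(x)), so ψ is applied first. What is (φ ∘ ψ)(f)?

b

(φ ∘ ψ)(f) = φ(ψ(f)). ψ(f) = h, then φ(h) = b. So (φ ∘ ψ)(f) = b.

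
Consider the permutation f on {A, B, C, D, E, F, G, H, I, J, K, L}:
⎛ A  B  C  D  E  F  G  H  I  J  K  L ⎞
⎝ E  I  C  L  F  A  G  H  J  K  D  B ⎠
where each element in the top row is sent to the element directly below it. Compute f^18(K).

Tracing K → D → … returns to K after 6 steps, so K lies in a 6-cycle (B, I, J, K, D, L).
Powers repeat with period 6 on this cycle, and 18 mod 6 = 0, so f^18(K) = f^0(K).
So f^18(K) = K.

K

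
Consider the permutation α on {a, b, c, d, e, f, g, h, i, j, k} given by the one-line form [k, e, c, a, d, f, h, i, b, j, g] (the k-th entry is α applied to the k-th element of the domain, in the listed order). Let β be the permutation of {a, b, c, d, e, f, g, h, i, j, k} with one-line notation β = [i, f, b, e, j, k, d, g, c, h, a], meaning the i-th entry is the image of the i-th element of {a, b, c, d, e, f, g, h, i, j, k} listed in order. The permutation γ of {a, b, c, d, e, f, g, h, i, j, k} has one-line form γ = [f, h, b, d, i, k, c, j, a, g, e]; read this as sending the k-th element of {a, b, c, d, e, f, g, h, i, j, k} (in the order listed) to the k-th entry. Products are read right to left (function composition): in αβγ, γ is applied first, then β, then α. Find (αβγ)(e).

c

(αβγ)(e) = α(β(γ(e))). γ(e) = i, then β(i) = c, then α(c) = c, so the result is c.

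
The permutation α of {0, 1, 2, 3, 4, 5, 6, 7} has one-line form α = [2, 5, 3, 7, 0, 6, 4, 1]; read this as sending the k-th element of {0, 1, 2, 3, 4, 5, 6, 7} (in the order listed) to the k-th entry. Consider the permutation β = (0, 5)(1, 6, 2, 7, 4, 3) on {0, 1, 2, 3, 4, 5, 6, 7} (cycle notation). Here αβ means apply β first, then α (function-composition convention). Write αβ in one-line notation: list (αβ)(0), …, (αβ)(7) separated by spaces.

For each element, apply β then α: 0 → 5 → 6; 1 → 6 → 4; 2 → 7 → 1; 3 → 1 → 5; 4 → 3 → 7; 5 → 0 → 2; 6 → 2 → 3; 7 → 4 → 0.
So αβ in one-line form is 6 4 1 5 7 2 3 0.

6 4 1 5 7 2 3 0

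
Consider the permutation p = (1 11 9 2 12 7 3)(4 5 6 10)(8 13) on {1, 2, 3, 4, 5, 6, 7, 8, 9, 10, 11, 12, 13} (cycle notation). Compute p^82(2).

2 lies in the 7-cycle (1 11 9 2 12 7 3).
On a 7-cycle, p^7 is the identity, so p^82 = p^5 there (82 ≡ 5 mod 7).
Advancing 5 steps from 2: 2 → 12 → 7 → 3 → 1 → 11.

11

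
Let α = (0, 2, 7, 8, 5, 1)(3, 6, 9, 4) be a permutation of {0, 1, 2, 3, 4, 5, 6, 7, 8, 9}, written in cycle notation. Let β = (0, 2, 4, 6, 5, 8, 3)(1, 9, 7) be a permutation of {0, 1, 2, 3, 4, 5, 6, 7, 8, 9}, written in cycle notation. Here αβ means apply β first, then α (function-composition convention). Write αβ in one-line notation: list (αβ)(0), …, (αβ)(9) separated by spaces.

7 4 3 2 9 5 1 0 6 8

Chase each element through β then α: 0 → 2 → 7; 1 → 9 → 4; 2 → 4 → 3; 3 → 0 → 2; 4 → 6 → 9; 5 → 8 → 5; 6 → 5 → 1; 7 → 1 → 0; 8 → 3 → 6; 9 → 7 → 8.
So αβ in one-line form is 7 4 3 2 9 5 1 0 6 8.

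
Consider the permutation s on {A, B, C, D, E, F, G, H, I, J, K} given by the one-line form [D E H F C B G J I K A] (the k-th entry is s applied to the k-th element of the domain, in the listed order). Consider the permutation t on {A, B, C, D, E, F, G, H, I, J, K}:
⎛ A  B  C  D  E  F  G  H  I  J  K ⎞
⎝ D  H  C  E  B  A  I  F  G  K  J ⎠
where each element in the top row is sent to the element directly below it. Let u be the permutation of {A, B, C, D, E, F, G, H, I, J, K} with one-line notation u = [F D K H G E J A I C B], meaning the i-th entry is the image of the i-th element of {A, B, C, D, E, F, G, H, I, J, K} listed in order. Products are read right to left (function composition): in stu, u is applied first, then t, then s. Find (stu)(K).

J

(stu)(K) = s(t(u(K))). u(K) = B, then t(B) = H, then s(H) = J, so the result is J.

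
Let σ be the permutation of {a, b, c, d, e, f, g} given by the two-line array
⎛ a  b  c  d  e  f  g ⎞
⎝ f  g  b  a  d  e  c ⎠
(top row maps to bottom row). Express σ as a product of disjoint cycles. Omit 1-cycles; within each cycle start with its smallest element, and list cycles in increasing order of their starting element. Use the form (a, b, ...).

(a, f, e, d)(b, g, c)

From a: a → f → e → d → a, closing the cycle (a, f, e, d).
Continuing from each remaining unvisited element yields (a, f, e, d)(b, g, c).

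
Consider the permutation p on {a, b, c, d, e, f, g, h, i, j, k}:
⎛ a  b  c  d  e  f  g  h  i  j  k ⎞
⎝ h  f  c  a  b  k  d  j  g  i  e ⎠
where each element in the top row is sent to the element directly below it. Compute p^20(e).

e

Tracing e → b → … returns to e after 4 steps, so e lies in a 4-cycle (b f k e).
On a 4-cycle, p^4 is the identity, so p^20 = p^0 there (20 ≡ 0 mod 4).
So p^20(e) = e.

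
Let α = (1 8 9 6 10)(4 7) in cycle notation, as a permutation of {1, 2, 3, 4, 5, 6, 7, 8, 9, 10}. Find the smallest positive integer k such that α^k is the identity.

10

The cycle type of α is (5, 2, 1, 1, 1).
The order is lcm(5, 2) = 10.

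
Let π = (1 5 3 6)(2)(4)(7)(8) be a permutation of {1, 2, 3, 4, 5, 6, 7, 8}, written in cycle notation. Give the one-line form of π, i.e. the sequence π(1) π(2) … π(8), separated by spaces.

5 2 6 4 3 1 7 8

Each element maps to the next entry in its cycle (wrapping to the front): 1→5, 2→2, 3→6, 4→4, 5→3, 6→1, 7→7, 8→8.
So the one-line form is 5 2 6 4 3 1 7 8.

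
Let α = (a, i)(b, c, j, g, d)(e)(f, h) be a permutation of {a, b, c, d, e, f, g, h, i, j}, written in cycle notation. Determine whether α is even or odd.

even

The cycle lengths are 5, 2, 2, 1.
A cycle of length ℓ contributes ℓ−1 transpositions, so α is a product of 4 + 1 + 1 = 6 transpositions — even.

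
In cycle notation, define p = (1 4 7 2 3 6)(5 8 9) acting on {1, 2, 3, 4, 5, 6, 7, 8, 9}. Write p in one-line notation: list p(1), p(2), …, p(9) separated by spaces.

4 3 6 7 8 1 2 9 5

Reading each image from the cycles: 1→4, 2→3, 3→6, 4→7, 5→8, 6→1, 7→2, 8→9, 9→5.
So the one-line form is 4 3 6 7 8 1 2 9 5.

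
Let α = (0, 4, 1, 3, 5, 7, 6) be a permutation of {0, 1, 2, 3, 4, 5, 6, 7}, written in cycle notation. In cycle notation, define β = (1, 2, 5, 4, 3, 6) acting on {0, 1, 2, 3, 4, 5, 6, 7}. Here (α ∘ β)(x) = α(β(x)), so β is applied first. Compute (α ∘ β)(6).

β(6) = 1, then α(1) = 3; composing gives (α ∘ β)(6) = 3.

3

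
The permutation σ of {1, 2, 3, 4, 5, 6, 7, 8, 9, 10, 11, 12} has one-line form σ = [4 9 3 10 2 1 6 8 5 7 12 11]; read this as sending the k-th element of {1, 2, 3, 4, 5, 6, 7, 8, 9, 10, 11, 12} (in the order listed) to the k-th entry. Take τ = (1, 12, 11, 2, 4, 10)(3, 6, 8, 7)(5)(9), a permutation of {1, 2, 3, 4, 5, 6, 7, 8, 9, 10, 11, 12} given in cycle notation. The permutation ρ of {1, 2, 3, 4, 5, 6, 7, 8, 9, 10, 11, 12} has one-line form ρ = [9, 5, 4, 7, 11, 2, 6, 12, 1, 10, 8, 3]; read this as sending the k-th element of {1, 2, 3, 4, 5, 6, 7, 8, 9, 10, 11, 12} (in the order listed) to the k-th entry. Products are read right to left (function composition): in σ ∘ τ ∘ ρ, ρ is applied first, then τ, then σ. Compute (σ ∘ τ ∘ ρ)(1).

5

Chase 1: ρ(1) = 9; τ(9) = 9; σ(9) = 5. Hence (σ ∘ τ ∘ ρ)(1) = 5.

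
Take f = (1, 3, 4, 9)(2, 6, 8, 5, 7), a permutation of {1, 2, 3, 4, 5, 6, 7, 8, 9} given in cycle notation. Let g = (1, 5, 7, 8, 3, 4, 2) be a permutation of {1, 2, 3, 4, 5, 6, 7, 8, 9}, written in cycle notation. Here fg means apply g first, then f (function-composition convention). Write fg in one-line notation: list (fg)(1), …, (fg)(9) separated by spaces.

(fg)(x) = f(g(x)). Computing each image: f(g(1)) = f(5) = 7, f(g(2)) = f(1) = 3, f(g(3)) = f(4) = 9, f(g(4)) = f(2) = 6, f(g(5)) = f(7) = 2, f(g(6)) = f(6) = 8, f(g(7)) = f(8) = 5, f(g(8)) = f(3) = 4, f(g(9)) = f(9) = 1.
Hence fg = [7 3 9 6 2 8 5 4 1].

7 3 9 6 2 8 5 4 1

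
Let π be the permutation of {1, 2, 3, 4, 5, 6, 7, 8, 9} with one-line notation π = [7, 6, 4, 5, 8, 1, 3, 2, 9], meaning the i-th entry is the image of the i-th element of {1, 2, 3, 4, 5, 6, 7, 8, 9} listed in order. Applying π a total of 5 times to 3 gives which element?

6

Tracing 3 → 4 → … returns to 3 after 8 steps, so 3 lies in an 8-cycle (1 7 3 4 5 8 2 6).
Stepping 5 places around the cycle: 3 → 4 → 5 → 8 → 2 → 6.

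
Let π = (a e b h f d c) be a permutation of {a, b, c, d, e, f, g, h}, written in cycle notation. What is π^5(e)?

e lies in the 7-cycle (a e b h f d c).
Stepping 5 places around the cycle: e → b → h → f → d → c.

c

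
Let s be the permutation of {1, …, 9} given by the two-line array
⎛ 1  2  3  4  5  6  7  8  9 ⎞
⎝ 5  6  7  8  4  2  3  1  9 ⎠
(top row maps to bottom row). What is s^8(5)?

Tracing 5 → 4 → … returns to 5 after 4 steps, so 5 lies in a 4-cycle (1, 5, 4, 8).
Powers repeat with period 4 on this cycle, and 8 mod 4 = 0, so s^8(5) = s^0(5).
So s^8(5) = 5.

5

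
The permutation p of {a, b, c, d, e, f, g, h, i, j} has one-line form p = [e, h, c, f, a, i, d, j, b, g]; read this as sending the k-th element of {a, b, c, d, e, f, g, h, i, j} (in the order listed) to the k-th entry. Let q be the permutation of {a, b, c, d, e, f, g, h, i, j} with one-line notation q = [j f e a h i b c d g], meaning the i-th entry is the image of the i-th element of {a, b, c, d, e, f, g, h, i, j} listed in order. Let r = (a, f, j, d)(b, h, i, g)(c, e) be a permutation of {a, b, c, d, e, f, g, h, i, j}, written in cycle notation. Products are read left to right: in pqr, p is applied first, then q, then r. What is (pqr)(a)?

i

Chase a: p(a) = e; q(e) = h; r(h) = i. Hence (pqr)(a) = i.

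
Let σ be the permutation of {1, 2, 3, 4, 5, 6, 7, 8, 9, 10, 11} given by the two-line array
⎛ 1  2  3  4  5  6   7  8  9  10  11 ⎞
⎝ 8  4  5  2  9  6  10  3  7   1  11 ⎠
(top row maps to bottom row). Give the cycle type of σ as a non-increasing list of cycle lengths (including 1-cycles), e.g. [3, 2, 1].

The disjoint cycles are (1, 8, 3, 5, 9, 7, 10)(2, 4)(6)(11), with lengths 7, 2, 1, 1 in non-increasing order.

[7, 2, 1, 1]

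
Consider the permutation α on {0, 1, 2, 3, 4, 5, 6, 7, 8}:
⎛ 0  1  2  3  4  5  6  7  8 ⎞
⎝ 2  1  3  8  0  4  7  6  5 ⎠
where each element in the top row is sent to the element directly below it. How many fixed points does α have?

The fixed points (elements with α(x) = x) are {1}, so there is 1.

1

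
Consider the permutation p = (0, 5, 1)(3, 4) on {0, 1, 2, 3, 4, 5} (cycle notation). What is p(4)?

In the cycle (3, 4), 4 is followed by 3, so p(4) = 3.

3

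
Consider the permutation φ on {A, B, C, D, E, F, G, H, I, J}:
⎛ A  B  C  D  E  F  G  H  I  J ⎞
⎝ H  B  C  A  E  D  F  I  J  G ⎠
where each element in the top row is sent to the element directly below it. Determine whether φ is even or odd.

even

In disjoint-cycle form the cycle lengths are 7, 1, 1, 1.
A cycle is odd iff its length is even; φ has 0 even-length cycles, so sgn(φ) = (−1)^0 and φ is even.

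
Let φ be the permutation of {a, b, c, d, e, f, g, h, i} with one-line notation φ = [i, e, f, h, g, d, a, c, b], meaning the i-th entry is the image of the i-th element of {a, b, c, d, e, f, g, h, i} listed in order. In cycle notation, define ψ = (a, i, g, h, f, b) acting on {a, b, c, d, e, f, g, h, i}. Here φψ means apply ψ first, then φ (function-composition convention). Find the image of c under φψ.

f

ψ(c) = c, then φ(c) = f; composing gives (φψ)(c) = f.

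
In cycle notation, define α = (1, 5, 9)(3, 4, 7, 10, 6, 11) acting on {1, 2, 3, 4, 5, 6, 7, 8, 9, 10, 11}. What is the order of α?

6

The cycle type of α is (6, 3, 1, 1).
The order of α is the least common multiple of its cycle lengths: lcm(6, 3) = 6.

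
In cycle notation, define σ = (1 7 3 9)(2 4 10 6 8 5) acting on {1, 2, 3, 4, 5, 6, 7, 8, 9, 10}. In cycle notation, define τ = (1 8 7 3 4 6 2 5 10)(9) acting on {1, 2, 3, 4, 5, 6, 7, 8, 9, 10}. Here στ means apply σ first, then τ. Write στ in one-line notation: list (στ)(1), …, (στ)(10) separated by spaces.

For each element, apply σ then τ: 1 → 7 → 3; 2 → 4 → 6; 3 → 9 → 9; 4 → 10 → 1; 5 → 2 → 5; 6 → 8 → 7; 7 → 3 → 4; 8 → 5 → 10; 9 → 1 → 8; 10 → 6 → 2.
Collecting the images, στ = [3 6 9 1 5 7 4 10 8 2].

3 6 9 1 5 7 4 10 8 2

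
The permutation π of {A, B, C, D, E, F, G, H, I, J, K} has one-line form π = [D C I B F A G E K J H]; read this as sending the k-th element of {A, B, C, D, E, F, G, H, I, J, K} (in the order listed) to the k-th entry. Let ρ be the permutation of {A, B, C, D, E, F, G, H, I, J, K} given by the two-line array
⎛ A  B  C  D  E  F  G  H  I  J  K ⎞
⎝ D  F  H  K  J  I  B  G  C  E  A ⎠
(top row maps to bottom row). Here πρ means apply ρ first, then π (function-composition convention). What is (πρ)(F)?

(πρ)(F) = π(ρ(F)). ρ(F) = I, then π(I) = K. So (πρ)(F) = K.

K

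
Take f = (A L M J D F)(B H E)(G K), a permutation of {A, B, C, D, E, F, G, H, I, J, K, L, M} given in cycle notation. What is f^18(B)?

B lies in the 3-cycle (B H E).
Powers repeat with period 3 on this cycle, and 18 mod 3 = 0, so f^18(B) = f^0(B).
So f^18(B) = B.

B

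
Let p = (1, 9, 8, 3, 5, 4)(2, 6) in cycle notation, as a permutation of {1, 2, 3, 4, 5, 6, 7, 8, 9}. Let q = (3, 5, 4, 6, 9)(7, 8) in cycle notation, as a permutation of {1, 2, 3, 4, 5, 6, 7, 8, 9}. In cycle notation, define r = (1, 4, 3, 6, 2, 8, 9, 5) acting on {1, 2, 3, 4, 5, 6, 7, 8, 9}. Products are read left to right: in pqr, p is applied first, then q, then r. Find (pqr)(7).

Chase 7: p(7) = 7; q(7) = 8; r(8) = 9. Hence (pqr)(7) = 9.

9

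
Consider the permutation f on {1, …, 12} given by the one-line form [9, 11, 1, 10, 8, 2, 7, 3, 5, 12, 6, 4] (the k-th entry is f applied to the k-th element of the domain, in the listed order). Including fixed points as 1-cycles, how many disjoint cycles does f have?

The cycle decomposition is (1, 9, 5, 8, 3)(2, 11, 6)(4, 10, 12)(7), which has 4 cycles (counting 1-cycles).

4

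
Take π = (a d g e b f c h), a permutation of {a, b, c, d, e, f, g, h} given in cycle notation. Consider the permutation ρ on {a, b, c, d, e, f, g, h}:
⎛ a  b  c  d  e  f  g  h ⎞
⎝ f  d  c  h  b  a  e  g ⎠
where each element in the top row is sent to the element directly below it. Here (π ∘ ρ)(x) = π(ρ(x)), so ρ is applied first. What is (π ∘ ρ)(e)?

(π ∘ ρ)(e) = π(ρ(e)). ρ(e) = b, then π(b) = f. So (π ∘ ρ)(e) = f.

f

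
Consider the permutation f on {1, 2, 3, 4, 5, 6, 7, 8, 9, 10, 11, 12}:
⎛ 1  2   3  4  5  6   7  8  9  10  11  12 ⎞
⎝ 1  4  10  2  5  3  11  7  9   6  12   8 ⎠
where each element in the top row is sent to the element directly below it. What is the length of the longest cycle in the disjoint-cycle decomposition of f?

Decomposing into disjoint cycles gives (2, 4)(3, 10, 6)(7, 11, 12, 8); the longest has length 4.

4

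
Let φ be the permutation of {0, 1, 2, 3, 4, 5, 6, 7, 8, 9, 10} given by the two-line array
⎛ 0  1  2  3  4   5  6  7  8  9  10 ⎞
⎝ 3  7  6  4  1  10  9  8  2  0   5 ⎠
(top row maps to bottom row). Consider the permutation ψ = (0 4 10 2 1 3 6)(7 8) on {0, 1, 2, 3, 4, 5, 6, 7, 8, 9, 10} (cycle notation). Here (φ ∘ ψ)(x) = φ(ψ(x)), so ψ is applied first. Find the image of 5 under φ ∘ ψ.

10

(φ ∘ ψ)(5) = φ(ψ(5)). ψ(5) = 5, then φ(5) = 10. So (φ ∘ ψ)(5) = 10.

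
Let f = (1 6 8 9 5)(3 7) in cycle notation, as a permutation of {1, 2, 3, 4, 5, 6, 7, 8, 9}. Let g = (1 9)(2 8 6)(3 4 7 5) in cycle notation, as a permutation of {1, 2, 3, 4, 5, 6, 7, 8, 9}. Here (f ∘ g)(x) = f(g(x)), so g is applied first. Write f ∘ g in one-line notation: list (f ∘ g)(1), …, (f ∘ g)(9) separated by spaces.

For each element, apply g then f: 1 → 9 → 5; 2 → 8 → 9; 3 → 4 → 4; 4 → 7 → 3; 5 → 3 → 7; 6 → 2 → 2; 7 → 5 → 1; 8 → 6 → 8; 9 → 1 → 6.
So f ∘ g in one-line form is 5 9 4 3 7 2 1 8 6.

5 9 4 3 7 2 1 8 6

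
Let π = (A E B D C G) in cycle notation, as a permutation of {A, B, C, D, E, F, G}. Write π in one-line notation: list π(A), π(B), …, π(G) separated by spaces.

Image by image: A→E, B→D, C→G, D→C, E→B, F→F, G→A.
Listing these in domain order gives E D G C B F A.

E D G C B F A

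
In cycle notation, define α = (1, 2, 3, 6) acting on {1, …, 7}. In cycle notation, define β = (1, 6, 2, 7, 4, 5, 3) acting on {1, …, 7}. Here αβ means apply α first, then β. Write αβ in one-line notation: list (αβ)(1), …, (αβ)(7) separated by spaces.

(αβ)(x) = β(α(x)). Computing each image: β(α(1)) = β(2) = 7, β(α(2)) = β(3) = 1, β(α(3)) = β(6) = 2, β(α(4)) = β(4) = 5, β(α(5)) = β(5) = 3, β(α(6)) = β(1) = 6, β(α(7)) = β(7) = 4.
Hence αβ = [7 1 2 5 3 6 4].

7 1 2 5 3 6 4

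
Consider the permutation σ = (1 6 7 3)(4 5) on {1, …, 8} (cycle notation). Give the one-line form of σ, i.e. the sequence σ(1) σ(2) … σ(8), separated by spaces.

6 2 1 5 4 7 3 8

Each element maps to the next entry in its cycle (wrapping to the front): 1↦6, 2↦2, 3↦1, 4↦5, 5↦4, 6↦7, 7↦3, 8↦8.
So the one-line form is 6 2 1 5 4 7 3 8.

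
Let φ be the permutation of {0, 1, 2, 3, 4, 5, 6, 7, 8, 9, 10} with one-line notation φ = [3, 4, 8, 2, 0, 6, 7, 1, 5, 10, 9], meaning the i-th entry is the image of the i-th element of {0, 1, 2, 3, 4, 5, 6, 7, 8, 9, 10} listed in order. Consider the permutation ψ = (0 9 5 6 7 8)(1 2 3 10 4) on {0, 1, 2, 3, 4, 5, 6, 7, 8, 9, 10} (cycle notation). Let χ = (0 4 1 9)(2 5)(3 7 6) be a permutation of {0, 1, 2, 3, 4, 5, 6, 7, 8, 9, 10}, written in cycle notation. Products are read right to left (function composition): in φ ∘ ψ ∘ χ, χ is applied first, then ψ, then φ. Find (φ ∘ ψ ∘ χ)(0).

Chase 0: χ(0) = 4; ψ(4) = 1; φ(1) = 4. Hence (φ ∘ ψ ∘ χ)(0) = 4.

4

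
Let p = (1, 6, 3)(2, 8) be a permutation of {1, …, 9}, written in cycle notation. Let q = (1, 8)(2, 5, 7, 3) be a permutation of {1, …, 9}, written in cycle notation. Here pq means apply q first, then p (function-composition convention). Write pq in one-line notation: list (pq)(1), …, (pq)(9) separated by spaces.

2 5 8 4 7 3 1 6 9

For each element, apply q then p: 1 → 8 → 2; 2 → 5 → 5; 3 → 2 → 8; 4 → 4 → 4; 5 → 7 → 7; 6 → 6 → 3; 7 → 3 → 1; 8 → 1 → 6; 9 → 9 → 9.
Collecting the images, pq = [2 5 8 4 7 3 1 6 9].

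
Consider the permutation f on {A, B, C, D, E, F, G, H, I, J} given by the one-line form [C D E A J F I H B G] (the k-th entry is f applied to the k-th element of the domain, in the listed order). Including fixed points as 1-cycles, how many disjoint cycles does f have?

The cycle decomposition is (A, C, E, J, G, I, B, D)(F)(H), which has 3 cycles (counting 1-cycles).

3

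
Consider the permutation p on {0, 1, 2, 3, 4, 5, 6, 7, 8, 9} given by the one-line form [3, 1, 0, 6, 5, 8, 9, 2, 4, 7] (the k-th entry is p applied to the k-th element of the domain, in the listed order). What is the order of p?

Writing p as disjoint cycles, the cycle lengths are 6, 3, 1.
The order of p is the least common multiple of its cycle lengths: lcm(6, 3) = 6.

6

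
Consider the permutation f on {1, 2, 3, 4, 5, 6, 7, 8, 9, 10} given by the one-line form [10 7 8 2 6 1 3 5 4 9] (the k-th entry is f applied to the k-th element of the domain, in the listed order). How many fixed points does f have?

No element satisfies f(x) = x, so there are 0 fixed points.

0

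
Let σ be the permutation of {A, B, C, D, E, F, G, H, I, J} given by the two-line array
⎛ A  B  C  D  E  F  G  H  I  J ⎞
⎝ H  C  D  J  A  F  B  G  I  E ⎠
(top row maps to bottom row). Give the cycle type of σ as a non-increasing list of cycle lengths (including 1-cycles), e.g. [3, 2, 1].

[8, 1, 1]

The disjoint cycles are (A H G B C D J E)(F)(I), with lengths 8, 1, 1 in non-increasing order.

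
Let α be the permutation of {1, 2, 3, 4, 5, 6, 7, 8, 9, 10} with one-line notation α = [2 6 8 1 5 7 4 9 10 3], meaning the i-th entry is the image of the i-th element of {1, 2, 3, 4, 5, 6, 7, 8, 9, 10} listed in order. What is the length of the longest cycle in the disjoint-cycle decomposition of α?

5

Decomposing into disjoint cycles gives (1 2 6 7 4)(3 8 9 10); the longest has length 5.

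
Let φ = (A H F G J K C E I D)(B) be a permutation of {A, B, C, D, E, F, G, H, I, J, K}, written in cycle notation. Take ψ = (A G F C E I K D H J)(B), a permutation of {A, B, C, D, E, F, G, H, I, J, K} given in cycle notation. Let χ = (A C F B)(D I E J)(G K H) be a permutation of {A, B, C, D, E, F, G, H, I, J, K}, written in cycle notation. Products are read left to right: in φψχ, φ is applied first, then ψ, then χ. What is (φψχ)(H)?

Apply the permutations in order: φ(H) = F, then ψ(F) = C, then χ(C) = F. So (φψχ)(H) = F.

F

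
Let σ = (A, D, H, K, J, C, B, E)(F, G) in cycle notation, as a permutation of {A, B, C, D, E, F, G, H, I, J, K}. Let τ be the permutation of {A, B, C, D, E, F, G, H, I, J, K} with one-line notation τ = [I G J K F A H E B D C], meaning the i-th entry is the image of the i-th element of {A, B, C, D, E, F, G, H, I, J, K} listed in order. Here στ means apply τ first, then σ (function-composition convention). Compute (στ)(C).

C

(στ)(C) = σ(τ(C)). τ(C) = J, then σ(J) = C. So (στ)(C) = C.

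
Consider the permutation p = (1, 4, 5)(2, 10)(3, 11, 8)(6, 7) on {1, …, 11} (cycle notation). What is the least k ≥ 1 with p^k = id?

6

The disjoint cycles have lengths 3, 3, 2, 2, 1.
The order of p is the least common multiple of its cycle lengths: lcm(3, 3, 2, 2) = 6.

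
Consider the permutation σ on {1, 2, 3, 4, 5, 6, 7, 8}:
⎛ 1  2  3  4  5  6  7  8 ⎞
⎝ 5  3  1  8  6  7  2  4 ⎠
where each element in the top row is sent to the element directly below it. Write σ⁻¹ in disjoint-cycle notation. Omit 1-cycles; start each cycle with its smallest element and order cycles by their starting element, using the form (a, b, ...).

(1, 3, 2, 7, 6, 5)(4, 8)

The cycle decomposition of σ is (1, 5, 6, 7, 2, 3)(4, 8).
Reversing each cycle (and rotating so the smallest element leads) gives σ⁻¹ = (1, 3, 2, 7, 6, 5)(4, 8).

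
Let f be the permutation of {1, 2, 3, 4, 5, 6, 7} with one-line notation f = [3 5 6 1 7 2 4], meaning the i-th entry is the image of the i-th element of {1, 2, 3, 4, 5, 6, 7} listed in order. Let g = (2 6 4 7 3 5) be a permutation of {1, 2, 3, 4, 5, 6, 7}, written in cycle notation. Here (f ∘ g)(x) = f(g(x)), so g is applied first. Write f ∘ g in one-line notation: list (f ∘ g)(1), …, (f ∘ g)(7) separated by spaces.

3 2 7 4 5 1 6

Chase each element through g then f: 1 → 1 → 3; 2 → 6 → 2; 3 → 5 → 7; 4 → 7 → 4; 5 → 2 → 5; 6 → 4 → 1; 7 → 3 → 6.
Collecting the images, f ∘ g = [3 2 7 4 5 1 6].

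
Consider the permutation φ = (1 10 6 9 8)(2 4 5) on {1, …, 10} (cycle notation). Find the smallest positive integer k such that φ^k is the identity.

The disjoint cycles have lengths 5, 3, 1, 1.
Since disjoint cycles commute, ord(φ) = lcm(5, 3) = 15.

15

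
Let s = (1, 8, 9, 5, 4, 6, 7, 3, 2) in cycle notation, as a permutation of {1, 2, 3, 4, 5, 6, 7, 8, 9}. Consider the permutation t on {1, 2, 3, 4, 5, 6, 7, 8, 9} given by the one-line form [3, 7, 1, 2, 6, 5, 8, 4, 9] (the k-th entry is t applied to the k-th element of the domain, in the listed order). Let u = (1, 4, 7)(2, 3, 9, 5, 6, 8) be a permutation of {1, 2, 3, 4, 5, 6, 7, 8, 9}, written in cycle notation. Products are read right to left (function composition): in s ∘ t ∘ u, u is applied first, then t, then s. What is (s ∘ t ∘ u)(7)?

(s ∘ t ∘ u)(7) = s(t(u(7))). u(7) = 1, then t(1) = 3, then s(3) = 2, so the result is 2.

2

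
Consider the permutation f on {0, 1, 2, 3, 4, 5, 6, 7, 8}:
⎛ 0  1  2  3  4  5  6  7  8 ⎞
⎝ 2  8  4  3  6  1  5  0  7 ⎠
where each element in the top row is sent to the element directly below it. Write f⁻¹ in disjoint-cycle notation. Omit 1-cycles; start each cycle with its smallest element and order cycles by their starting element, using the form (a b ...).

(0 7 8 1 5 6 4 2)

The cycle decomposition of f is (0 2 4 6 5 1 8 7).
Reversing each cycle (and rotating so the smallest element leads) gives f⁻¹ = (0 7 8 1 5 6 4 2).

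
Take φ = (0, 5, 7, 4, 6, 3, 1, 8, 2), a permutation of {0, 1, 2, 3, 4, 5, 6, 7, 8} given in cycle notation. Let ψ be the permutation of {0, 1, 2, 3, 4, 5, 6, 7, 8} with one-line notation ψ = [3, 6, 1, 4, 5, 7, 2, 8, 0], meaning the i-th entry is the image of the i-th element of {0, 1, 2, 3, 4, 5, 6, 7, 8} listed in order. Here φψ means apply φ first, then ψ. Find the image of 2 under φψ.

3

First apply φ: φ(2) = 0, then ψ(0) = 3. Thus (φψ)(2) = 3.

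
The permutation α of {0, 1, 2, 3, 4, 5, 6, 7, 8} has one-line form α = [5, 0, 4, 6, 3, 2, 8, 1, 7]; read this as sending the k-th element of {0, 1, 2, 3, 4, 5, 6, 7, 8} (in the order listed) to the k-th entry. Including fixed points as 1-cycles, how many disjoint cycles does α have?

The cycle decomposition is (0 5 2 4 3 6 8 7 1), which has 1 cycle (counting 1-cycles).

1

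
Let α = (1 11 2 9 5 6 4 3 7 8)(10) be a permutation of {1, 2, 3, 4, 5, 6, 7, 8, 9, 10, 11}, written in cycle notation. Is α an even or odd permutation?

The cycle lengths are 10, 1.
A cycle of length ℓ contributes ℓ−1 transpositions, so α is a product of 9 transpositions — odd.

odd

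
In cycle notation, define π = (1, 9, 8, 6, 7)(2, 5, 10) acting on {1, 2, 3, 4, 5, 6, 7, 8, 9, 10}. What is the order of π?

The disjoint cycles have lengths 5, 3, 1, 1.
The order of π is the least common multiple of its cycle lengths: lcm(5, 3) = 15.

15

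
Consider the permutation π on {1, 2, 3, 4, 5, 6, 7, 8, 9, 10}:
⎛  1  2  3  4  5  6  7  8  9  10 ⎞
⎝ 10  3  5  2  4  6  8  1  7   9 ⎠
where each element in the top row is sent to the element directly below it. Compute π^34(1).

Tracing 1 → 10 → … returns to 1 after 5 steps, so 1 lies in a 5-cycle (1 10 9 7 8).
On a 5-cycle, π^5 is the identity, so π^34 = π^4 there (34 ≡ 4 mod 5).
Stepping 4 places around the cycle: 1 → 10 → 9 → 7 → 8.

8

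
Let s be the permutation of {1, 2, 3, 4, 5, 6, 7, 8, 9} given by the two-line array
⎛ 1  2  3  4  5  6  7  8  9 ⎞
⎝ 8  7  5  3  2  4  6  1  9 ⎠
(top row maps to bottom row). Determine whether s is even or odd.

even

In disjoint-cycle form the cycle lengths are 6, 2, 1.
A cycle of length ℓ contributes ℓ−1 transpositions, so s is a product of 5 + 1 = 6 transpositions — even.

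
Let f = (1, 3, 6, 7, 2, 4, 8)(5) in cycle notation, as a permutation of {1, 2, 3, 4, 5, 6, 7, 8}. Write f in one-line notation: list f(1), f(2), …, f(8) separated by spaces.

3 4 6 8 5 7 2 1

Each element maps to the next entry in its cycle (wrapping to the front): 1↦3, 2↦4, 3↦6, 4↦8, 5↦5, 6↦7, 7↦2, 8↦1.
So the one-line form is 3 4 6 8 5 7 2 1.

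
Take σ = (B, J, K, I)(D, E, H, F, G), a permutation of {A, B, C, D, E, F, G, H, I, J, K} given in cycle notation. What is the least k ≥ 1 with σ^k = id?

The disjoint cycles have lengths 5, 4, 1, 1.
Since disjoint cycles commute, ord(σ) = lcm(5, 4) = 20.

20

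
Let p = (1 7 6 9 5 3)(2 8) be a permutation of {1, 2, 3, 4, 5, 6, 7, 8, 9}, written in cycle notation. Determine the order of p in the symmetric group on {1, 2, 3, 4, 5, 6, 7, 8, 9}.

6

The cycle type of p is (6, 2, 1).
The order of p is the least common multiple of its cycle lengths: lcm(6, 2) = 6.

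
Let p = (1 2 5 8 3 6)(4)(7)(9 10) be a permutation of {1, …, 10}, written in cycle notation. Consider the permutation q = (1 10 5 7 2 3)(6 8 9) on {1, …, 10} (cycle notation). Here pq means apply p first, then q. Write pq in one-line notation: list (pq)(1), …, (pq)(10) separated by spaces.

Chase each element through p then q: 1 → 2 → 3; 2 → 5 → 7; 3 → 6 → 8; 4 → 4 → 4; 5 → 8 → 9; 6 → 1 → 10; 7 → 7 → 2; 8 → 3 → 1; 9 → 10 → 5; 10 → 9 → 6.
Collecting the images, pq = [3 7 8 4 9 10 2 1 5 6].

3 7 8 4 9 10 2 1 5 6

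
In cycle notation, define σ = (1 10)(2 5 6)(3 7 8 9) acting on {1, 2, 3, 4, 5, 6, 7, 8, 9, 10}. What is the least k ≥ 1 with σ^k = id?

The cycle type of σ is (4, 3, 2, 1).
The order is lcm(4, 3, 2) = 12.

12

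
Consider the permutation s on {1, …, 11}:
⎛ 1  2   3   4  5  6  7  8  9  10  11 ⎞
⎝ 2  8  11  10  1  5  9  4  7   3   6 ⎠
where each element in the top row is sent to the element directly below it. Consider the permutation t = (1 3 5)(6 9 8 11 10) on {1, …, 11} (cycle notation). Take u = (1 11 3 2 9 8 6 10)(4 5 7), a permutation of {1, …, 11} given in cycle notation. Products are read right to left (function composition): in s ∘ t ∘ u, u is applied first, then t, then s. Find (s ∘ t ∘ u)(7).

(s ∘ t ∘ u)(7) = s(t(u(7))). u(7) = 4, then t(4) = 4, then s(4) = 10, so the result is 10.

10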